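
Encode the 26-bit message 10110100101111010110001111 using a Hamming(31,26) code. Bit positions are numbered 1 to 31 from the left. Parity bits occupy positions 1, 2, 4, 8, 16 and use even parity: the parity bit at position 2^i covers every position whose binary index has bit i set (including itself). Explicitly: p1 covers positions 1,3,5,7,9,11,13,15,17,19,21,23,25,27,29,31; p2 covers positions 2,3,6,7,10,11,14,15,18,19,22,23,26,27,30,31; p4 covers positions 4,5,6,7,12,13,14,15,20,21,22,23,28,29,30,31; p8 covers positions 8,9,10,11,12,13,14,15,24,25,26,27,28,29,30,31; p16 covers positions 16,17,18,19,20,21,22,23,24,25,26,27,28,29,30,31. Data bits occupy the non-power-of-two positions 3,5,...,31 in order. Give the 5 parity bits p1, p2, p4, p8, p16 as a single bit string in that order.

Place data bits at non-power-of-two positions: b3=1, b5=0, b6=1, b7=1, b9=0, b10=1, b11=0, b12=0, b13=1, b14=0, b15=1, b17=1, b18=1, b19=1, b20=0, b21=1, b22=0, b23=1, b24=1, b25=0, b26=0, b27=0, b28=1, b29=1, b30=1, b31=1.
p1 = XOR of data positions {3,5,7,9,11,13,15,17,19,21,23,25,27,29,31} = 1⊕0⊕1⊕0⊕0⊕1⊕1⊕1⊕1⊕1⊕1⊕0⊕0⊕1⊕1 = 0
p2 = XOR of data positions {3,6,7,10,11,14,15,18,19,22,23,26,27,30,31} = 1⊕1⊕1⊕1⊕0⊕0⊕1⊕1⊕1⊕0⊕1⊕0⊕0⊕1⊕1 = 0
p4 = XOR of data positions {5,6,7,12,13,14,15,20,21,22,23,28,29,30,31} = 0⊕1⊕1⊕0⊕1⊕0⊕1⊕0⊕1⊕0⊕1⊕1⊕1⊕1⊕1 = 0
p8 = XOR of data positions {9,10,11,12,13,14,15,24,25,26,27,28,29,30,31} = 0⊕1⊕0⊕0⊕1⊕0⊕1⊕1⊕0⊕0⊕0⊕1⊕1⊕1⊕1 = 0
p16 = XOR of data positions {17,18,19,20,21,22,23,24,25,26,27,28,29,30,31} = 1⊕1⊕1⊕0⊕1⊕0⊕1⊕1⊕0⊕0⊕0⊕1⊕1⊕1⊕1 = 0
Parity bits p1,p2,p4,p8,p16 = 00000

00000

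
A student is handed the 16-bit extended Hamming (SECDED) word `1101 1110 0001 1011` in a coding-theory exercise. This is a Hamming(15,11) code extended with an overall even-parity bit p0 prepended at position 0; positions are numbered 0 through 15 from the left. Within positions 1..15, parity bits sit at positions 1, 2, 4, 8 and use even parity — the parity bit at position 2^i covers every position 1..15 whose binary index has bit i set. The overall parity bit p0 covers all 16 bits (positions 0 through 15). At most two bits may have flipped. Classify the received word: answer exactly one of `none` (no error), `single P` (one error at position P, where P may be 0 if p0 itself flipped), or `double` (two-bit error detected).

s1: b1⊕b3⊕b5⊕b7⊕b9⊕b11⊕b13⊕b15 = 1⊕1⊕1⊕0⊕0⊕1⊕0⊕1 = 1
s2: b2⊕b3⊕b6⊕b7⊕b10⊕b11⊕b14⊕b15 = 0⊕1⊕1⊕0⊕0⊕1⊕1⊕1 = 1
s4: b4⊕b5⊕b6⊕b7⊕b12⊕b13⊕b14⊕b15 = 1⊕1⊕1⊕0⊕1⊕0⊕1⊕1 = 0
s8: b8⊕b9⊕b10⊕b11⊕b12⊕b13⊕b14⊕b15 = 0⊕0⊕0⊕1⊕1⊕0⊕1⊕1 = 0
Syndrome (s8...s1) = 0011 → position 3.
Overall parity (XOR of all 16 bits, including p0): 1⊕1⊕0⊕1⊕1⊕1⊕1⊕0⊕0⊕0⊕0⊕1⊕1⊕0⊕1⊕1 = 0
Overall=0, syndrome position=3 → double-bit error detected (uncorrectable).

double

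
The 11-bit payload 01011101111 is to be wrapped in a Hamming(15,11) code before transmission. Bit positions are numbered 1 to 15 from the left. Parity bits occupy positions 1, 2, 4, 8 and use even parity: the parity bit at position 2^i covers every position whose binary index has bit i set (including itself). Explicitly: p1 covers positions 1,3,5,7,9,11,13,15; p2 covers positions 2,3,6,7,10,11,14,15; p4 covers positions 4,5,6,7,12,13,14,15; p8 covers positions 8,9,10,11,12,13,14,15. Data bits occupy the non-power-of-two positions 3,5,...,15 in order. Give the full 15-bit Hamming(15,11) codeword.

100010101101111

Place data bits at non-power-of-two positions: b3=0, b5=1, b6=0, b7=1, b9=1, b10=1, b11=0, b12=1, b13=1, b14=1, b15=1.
p1 = XOR of data positions {3,5,7,9,11,13,15} = 0⊕1⊕1⊕1⊕0⊕1⊕1 = 1
p2 = XOR of data positions {3,6,7,10,11,14,15} = 0⊕0⊕1⊕1⊕0⊕1⊕1 = 0
p4 = XOR of data positions {5,6,7,12,13,14,15} = 1⊕0⊕1⊕1⊕1⊕1⊕1 = 0
p8 = XOR of data positions {9,10,11,12,13,14,15} = 1⊕1⊕0⊕1⊕1⊕1⊕1 = 0
Codeword b1..b15 = 100010101101111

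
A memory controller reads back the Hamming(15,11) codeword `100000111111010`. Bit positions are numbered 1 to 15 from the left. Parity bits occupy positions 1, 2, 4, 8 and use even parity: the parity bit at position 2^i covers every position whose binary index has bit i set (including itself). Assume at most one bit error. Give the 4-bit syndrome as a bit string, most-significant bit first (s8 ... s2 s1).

s1: b1⊕b3⊕b5⊕b7⊕b9⊕b11⊕b13⊕b15 = 1⊕0⊕0⊕1⊕1⊕1⊕0⊕0 = 0
s2: b2⊕b3⊕b6⊕b7⊕b10⊕b11⊕b14⊕b15 = 0⊕0⊕0⊕1⊕1⊕1⊕1⊕0 = 0
s4: b4⊕b5⊕b6⊕b7⊕b12⊕b13⊕b14⊕b15 = 0⊕0⊕0⊕1⊕1⊕0⊕1⊕0 = 1
s8: b8⊕b9⊕b10⊕b11⊕b12⊕b13⊕b14⊕b15 = 1⊕1⊕1⊕1⊕1⊕0⊕1⊕0 = 0
Syndrome (s8...s1) = 0100 → position 4.

0100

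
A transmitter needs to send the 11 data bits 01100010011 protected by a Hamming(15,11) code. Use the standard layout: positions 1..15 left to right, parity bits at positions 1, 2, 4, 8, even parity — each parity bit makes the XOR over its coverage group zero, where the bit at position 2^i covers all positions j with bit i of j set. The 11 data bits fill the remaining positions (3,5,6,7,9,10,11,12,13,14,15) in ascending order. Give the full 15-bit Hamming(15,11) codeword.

100011010010011

Place data bits at non-power-of-two positions: b3=0, b5=1, b6=1, b7=0, b9=0, b10=0, b11=1, b12=0, b13=0, b14=1, b15=1.
p1 = XOR of data positions {3,5,7,9,11,13,15} = 0⊕1⊕0⊕0⊕1⊕0⊕1 = 1
p2 = XOR of data positions {3,6,7,10,11,14,15} = 0⊕1⊕0⊕0⊕1⊕1⊕1 = 0
p4 = XOR of data positions {5,6,7,12,13,14,15} = 1⊕1⊕0⊕0⊕0⊕1⊕1 = 0
p8 = XOR of data positions {9,10,11,12,13,14,15} = 0⊕0⊕1⊕0⊕0⊕1⊕1 = 1
Codeword b1..b15 = 100011010010011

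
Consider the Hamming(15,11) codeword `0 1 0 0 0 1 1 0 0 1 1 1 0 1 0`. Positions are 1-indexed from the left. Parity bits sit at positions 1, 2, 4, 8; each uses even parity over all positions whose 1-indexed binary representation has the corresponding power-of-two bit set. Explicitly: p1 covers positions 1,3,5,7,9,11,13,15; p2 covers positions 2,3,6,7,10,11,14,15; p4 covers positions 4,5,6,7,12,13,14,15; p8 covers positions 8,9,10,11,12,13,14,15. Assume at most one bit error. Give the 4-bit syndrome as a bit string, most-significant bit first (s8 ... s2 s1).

s1: b1⊕b3⊕b5⊕b7⊕b9⊕b11⊕b13⊕b15 = 0⊕0⊕0⊕1⊕0⊕1⊕0⊕0 = 0
s2: b2⊕b3⊕b6⊕b7⊕b10⊕b11⊕b14⊕b15 = 1⊕0⊕1⊕1⊕1⊕1⊕1⊕0 = 0
s4: b4⊕b5⊕b6⊕b7⊕b12⊕b13⊕b14⊕b15 = 0⊕0⊕1⊕1⊕1⊕0⊕1⊕0 = 0
s8: b8⊕b9⊕b10⊕b11⊕b12⊕b13⊕b14⊕b15 = 0⊕0⊕1⊕1⊕1⊕0⊕1⊕0 = 0
Syndrome (s8...s1) = 0000 → position 0 (no error).

0000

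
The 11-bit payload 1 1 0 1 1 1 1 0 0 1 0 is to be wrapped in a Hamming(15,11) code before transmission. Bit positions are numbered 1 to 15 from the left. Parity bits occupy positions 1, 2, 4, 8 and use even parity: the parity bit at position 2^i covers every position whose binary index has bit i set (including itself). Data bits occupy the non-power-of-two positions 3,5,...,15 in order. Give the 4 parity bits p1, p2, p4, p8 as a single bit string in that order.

Place data bits at non-power-of-two positions: b3=1, b5=1, b6=0, b7=1, b9=1, b10=1, b11=1, b12=0, b13=0, b14=1, b15=0.
p1 = XOR of data positions {3,5,7,9,11,13,15} = 1⊕1⊕1⊕1⊕1⊕0⊕0 = 1
p2 = XOR of data positions {3,6,7,10,11,14,15} = 1⊕0⊕1⊕1⊕1⊕1⊕0 = 1
p4 = XOR of data positions {5,6,7,12,13,14,15} = 1⊕0⊕1⊕0⊕0⊕1⊕0 = 1
p8 = XOR of data positions {9,10,11,12,13,14,15} = 1⊕1⊕1⊕0⊕0⊕1⊕0 = 0
Parity bits p1,p2,p4,p8 = 1110

1110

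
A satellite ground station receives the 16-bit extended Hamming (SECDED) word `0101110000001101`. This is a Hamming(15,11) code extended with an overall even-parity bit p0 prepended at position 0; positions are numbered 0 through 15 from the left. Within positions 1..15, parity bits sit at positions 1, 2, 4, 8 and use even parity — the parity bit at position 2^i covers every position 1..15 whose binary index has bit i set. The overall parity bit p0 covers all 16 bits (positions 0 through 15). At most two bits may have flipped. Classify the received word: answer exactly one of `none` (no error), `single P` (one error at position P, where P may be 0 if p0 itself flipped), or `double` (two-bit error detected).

single 13

s1: b1⊕b3⊕b5⊕b7⊕b9⊕b11⊕b13⊕b15 = 1⊕1⊕1⊕0⊕0⊕0⊕1⊕1 = 1
s2: b2⊕b3⊕b6⊕b7⊕b10⊕b11⊕b14⊕b15 = 0⊕1⊕0⊕0⊕0⊕0⊕0⊕1 = 0
s4: b4⊕b5⊕b6⊕b7⊕b12⊕b13⊕b14⊕b15 = 1⊕1⊕0⊕0⊕1⊕1⊕0⊕1 = 1
s8: b8⊕b9⊕b10⊕b11⊕b12⊕b13⊕b14⊕b15 = 0⊕0⊕0⊕0⊕1⊕1⊕0⊕1 = 1
Syndrome (s8...s1) = 1101 → position 13.
Overall parity (XOR of all 16 bits, including p0): 0⊕1⊕0⊕1⊕1⊕1⊕0⊕0⊕0⊕0⊕0⊕0⊕1⊕1⊕0⊕1 = 1
Overall=1, syndrome position=13 → single-bit error at position 13.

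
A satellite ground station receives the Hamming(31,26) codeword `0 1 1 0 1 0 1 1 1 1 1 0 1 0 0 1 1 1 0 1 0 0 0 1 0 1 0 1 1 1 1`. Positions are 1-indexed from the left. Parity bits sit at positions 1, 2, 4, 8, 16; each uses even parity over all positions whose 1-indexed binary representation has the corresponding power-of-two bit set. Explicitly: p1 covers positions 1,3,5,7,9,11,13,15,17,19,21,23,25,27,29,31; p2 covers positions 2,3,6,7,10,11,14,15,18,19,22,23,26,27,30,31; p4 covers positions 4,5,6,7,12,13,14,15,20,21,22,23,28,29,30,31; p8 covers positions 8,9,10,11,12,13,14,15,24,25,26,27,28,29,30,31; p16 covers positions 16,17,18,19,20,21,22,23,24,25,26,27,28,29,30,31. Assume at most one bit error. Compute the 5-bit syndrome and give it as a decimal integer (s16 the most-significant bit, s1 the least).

11

s1: b1⊕b3⊕b5⊕b7⊕b9⊕b11⊕b13⊕b15⊕b17⊕b19⊕b21⊕b23⊕b25⊕b27⊕b29⊕b31 = 0⊕1⊕1⊕1⊕1⊕1⊕1⊕0⊕1⊕0⊕0⊕0⊕0⊕0⊕1⊕1 = 1
s2: b2⊕b3⊕b6⊕b7⊕b10⊕b11⊕b14⊕b15⊕b18⊕b19⊕b22⊕b23⊕b26⊕b27⊕b30⊕b31 = 1⊕1⊕0⊕1⊕1⊕1⊕0⊕0⊕1⊕0⊕0⊕0⊕1⊕0⊕1⊕1 = 1
s4: b4⊕b5⊕b6⊕b7⊕b12⊕b13⊕b14⊕b15⊕b20⊕b21⊕b22⊕b23⊕b28⊕b29⊕b30⊕b31 = 0⊕1⊕0⊕1⊕0⊕1⊕0⊕0⊕1⊕0⊕0⊕0⊕1⊕1⊕1⊕1 = 0
s8: b8⊕b9⊕b10⊕b11⊕b12⊕b13⊕b14⊕b15⊕b24⊕b25⊕b26⊕b27⊕b28⊕b29⊕b30⊕b31 = 1⊕1⊕1⊕1⊕0⊕1⊕0⊕0⊕1⊕0⊕1⊕0⊕1⊕1⊕1⊕1 = 1
s16: b16⊕b17⊕b18⊕b19⊕b20⊕b21⊕b22⊕b23⊕b24⊕b25⊕b26⊕b27⊕b28⊕b29⊕b30⊕b31 = 1⊕1⊕1⊕0⊕1⊕0⊕0⊕0⊕1⊕0⊕1⊕0⊕1⊕1⊕1⊕1 = 0
Syndrome (s16...s1) = 01011 → position 11.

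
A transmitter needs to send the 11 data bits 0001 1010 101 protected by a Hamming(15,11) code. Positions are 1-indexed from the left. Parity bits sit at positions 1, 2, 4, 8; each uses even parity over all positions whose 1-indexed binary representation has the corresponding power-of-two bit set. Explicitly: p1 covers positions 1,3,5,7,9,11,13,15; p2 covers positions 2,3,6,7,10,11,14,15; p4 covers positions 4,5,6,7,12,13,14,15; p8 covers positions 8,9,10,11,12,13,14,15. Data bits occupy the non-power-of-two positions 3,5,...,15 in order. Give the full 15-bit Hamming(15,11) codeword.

Place data bits at non-power-of-two positions: b3=0, b5=0, b6=0, b7=1, b9=1, b10=0, b11=1, b12=0, b13=1, b14=0, b15=1.
p1 = XOR of data positions {3,5,7,9,11,13,15} = 0⊕0⊕1⊕1⊕1⊕1⊕1 = 1
p2 = XOR of data positions {3,6,7,10,11,14,15} = 0⊕0⊕1⊕0⊕1⊕0⊕1 = 1
p4 = XOR of data positions {5,6,7,12,13,14,15} = 0⊕0⊕1⊕0⊕1⊕0⊕1 = 1
p8 = XOR of data positions {9,10,11,12,13,14,15} = 1⊕0⊕1⊕0⊕1⊕0⊕1 = 0
Codeword b1..b15 = 110100101010101

110100101010101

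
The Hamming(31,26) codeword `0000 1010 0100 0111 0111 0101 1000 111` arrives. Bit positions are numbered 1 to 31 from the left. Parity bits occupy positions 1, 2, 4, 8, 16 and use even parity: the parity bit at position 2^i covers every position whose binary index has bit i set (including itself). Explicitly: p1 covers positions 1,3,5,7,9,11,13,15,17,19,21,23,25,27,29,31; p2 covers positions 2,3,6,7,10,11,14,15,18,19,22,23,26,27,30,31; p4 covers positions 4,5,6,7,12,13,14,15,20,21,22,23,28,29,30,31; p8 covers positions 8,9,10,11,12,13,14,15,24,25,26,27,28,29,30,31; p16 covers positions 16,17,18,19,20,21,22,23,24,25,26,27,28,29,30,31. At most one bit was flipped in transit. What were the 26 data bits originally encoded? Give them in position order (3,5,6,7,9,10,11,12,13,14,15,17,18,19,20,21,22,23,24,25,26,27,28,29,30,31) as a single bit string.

s1: b1⊕b3⊕b5⊕b7⊕b9⊕b11⊕b13⊕b15⊕b17⊕b19⊕b21⊕b23⊕b25⊕b27⊕b29⊕b31 = 0⊕0⊕1⊕1⊕0⊕0⊕0⊕1⊕0⊕1⊕0⊕0⊕1⊕0⊕1⊕1 = 1
s2: b2⊕b3⊕b6⊕b7⊕b10⊕b11⊕b14⊕b15⊕b18⊕b19⊕b22⊕b23⊕b26⊕b27⊕b30⊕b31 = 0⊕0⊕0⊕1⊕1⊕0⊕1⊕1⊕1⊕1⊕1⊕0⊕0⊕0⊕1⊕1 = 1
s4: b4⊕b5⊕b6⊕b7⊕b12⊕b13⊕b14⊕b15⊕b20⊕b21⊕b22⊕b23⊕b28⊕b29⊕b30⊕b31 = 0⊕1⊕0⊕1⊕0⊕0⊕1⊕1⊕1⊕0⊕1⊕0⊕0⊕1⊕1⊕1 = 1
s8: b8⊕b9⊕b10⊕b11⊕b12⊕b13⊕b14⊕b15⊕b24⊕b25⊕b26⊕b27⊕b28⊕b29⊕b30⊕b31 = 0⊕0⊕1⊕0⊕0⊕0⊕1⊕1⊕1⊕1⊕0⊕0⊕0⊕1⊕1⊕1 = 0
s16: b16⊕b17⊕b18⊕b19⊕b20⊕b21⊕b22⊕b23⊕b24⊕b25⊕b26⊕b27⊕b28⊕b29⊕b30⊕b31 = 1⊕0⊕1⊕1⊕1⊕0⊕1⊕0⊕1⊕1⊕0⊕0⊕0⊕1⊕1⊕1 = 0
Syndrome (s16...s1) = 00111 → position 7.
Flip bit 7: corrected codeword = 0000100001000111011101011000111
Data bits at positions 3,5,6,7,9,10,11,12,13,14,15,17,18,19,20,21,22,23,24,25,26,27,28,29,30,31: 01000100011011101011000111

01000100011011101011000111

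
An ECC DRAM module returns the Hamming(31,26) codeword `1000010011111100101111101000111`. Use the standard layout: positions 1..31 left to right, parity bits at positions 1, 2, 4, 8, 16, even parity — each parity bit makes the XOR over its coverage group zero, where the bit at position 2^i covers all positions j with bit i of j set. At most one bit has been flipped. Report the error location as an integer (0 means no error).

s1: b1⊕b3⊕b5⊕b7⊕b9⊕b11⊕b13⊕b15⊕b17⊕b19⊕b21⊕b23⊕b25⊕b27⊕b29⊕b31 = 1⊕0⊕0⊕0⊕1⊕1⊕1⊕0⊕1⊕1⊕1⊕1⊕1⊕0⊕1⊕1 = 1
s2: b2⊕b3⊕b6⊕b7⊕b10⊕b11⊕b14⊕b15⊕b18⊕b19⊕b22⊕b23⊕b26⊕b27⊕b30⊕b31 = 0⊕0⊕1⊕0⊕1⊕1⊕1⊕0⊕0⊕1⊕1⊕1⊕0⊕0⊕1⊕1 = 1
s4: b4⊕b5⊕b6⊕b7⊕b12⊕b13⊕b14⊕b15⊕b20⊕b21⊕b22⊕b23⊕b28⊕b29⊕b30⊕b31 = 0⊕0⊕1⊕0⊕1⊕1⊕1⊕0⊕1⊕1⊕1⊕1⊕0⊕1⊕1⊕1 = 1
s8: b8⊕b9⊕b10⊕b11⊕b12⊕b13⊕b14⊕b15⊕b24⊕b25⊕b26⊕b27⊕b28⊕b29⊕b30⊕b31 = 0⊕1⊕1⊕1⊕1⊕1⊕1⊕0⊕0⊕1⊕0⊕0⊕0⊕1⊕1⊕1 = 0
s16: b16⊕b17⊕b18⊕b19⊕b20⊕b21⊕b22⊕b23⊕b24⊕b25⊕b26⊕b27⊕b28⊕b29⊕b30⊕b31 = 0⊕1⊕0⊕1⊕1⊕1⊕1⊕1⊕0⊕1⊕0⊕0⊕0⊕1⊕1⊕1 = 0
Syndrome (s16...s1) = 00111 → position 7.

7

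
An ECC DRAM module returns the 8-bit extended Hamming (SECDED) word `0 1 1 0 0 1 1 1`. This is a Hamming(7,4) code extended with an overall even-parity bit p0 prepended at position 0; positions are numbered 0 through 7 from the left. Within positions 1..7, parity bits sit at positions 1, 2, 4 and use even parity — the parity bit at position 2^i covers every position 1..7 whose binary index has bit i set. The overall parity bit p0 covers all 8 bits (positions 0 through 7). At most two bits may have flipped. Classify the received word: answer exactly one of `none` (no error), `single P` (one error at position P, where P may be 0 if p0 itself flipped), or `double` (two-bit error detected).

s1: b1⊕b3⊕b5⊕b7 = 1⊕0⊕1⊕1 = 1
s2: b2⊕b3⊕b6⊕b7 = 1⊕0⊕1⊕1 = 1
s4: b4⊕b5⊕b6⊕b7 = 0⊕1⊕1⊕1 = 1
Syndrome (s4...s1) = 111 → position 7.
Overall parity (XOR of all 8 bits, including p0): 0⊕1⊕1⊕0⊕0⊕1⊕1⊕1 = 1
Overall=1, syndrome position=7 → single-bit error at position 7.

single 7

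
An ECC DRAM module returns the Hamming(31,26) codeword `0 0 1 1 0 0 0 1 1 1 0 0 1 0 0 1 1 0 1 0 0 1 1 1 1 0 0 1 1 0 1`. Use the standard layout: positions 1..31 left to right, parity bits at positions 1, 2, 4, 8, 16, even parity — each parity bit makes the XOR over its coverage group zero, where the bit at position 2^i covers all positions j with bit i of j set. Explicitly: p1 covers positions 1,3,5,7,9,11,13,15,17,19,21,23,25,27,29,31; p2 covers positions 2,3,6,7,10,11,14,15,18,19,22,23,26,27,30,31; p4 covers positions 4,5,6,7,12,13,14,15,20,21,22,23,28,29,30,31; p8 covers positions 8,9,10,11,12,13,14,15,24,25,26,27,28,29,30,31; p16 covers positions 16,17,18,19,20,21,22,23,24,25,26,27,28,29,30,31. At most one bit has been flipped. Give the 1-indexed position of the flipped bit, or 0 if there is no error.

13

s1: b1⊕b3⊕b5⊕b7⊕b9⊕b11⊕b13⊕b15⊕b17⊕b19⊕b21⊕b23⊕b25⊕b27⊕b29⊕b31 = 0⊕1⊕0⊕0⊕1⊕0⊕1⊕0⊕1⊕1⊕0⊕1⊕1⊕0⊕1⊕1 = 1
s2: b2⊕b3⊕b6⊕b7⊕b10⊕b11⊕b14⊕b15⊕b18⊕b19⊕b22⊕b23⊕b26⊕b27⊕b30⊕b31 = 0⊕1⊕0⊕0⊕1⊕0⊕0⊕0⊕0⊕1⊕1⊕1⊕0⊕0⊕0⊕1 = 0
s4: b4⊕b5⊕b6⊕b7⊕b12⊕b13⊕b14⊕b15⊕b20⊕b21⊕b22⊕b23⊕b28⊕b29⊕b30⊕b31 = 1⊕0⊕0⊕0⊕0⊕1⊕0⊕0⊕0⊕0⊕1⊕1⊕1⊕1⊕0⊕1 = 1
s8: b8⊕b9⊕b10⊕b11⊕b12⊕b13⊕b14⊕b15⊕b24⊕b25⊕b26⊕b27⊕b28⊕b29⊕b30⊕b31 = 1⊕1⊕1⊕0⊕0⊕1⊕0⊕0⊕1⊕1⊕0⊕0⊕1⊕1⊕0⊕1 = 1
s16: b16⊕b17⊕b18⊕b19⊕b20⊕b21⊕b22⊕b23⊕b24⊕b25⊕b26⊕b27⊕b28⊕b29⊕b30⊕b31 = 1⊕1⊕0⊕1⊕0⊕0⊕1⊕1⊕1⊕1⊕0⊕0⊕1⊕1⊕0⊕1 = 0
Syndrome (s16...s1) = 01101 → position 13.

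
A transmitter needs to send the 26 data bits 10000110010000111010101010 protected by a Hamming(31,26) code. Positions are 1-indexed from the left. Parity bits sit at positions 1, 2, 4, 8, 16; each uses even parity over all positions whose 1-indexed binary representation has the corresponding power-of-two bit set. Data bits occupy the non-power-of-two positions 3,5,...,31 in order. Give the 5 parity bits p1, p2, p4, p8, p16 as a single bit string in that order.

Place data bits at non-power-of-two positions: b3=1, b5=0, b6=0, b7=0, b9=0, b10=1, b11=1, b12=0, b13=0, b14=1, b15=0, b17=0, b18=0, b19=0, b20=1, b21=1, b22=1, b23=0, b24=1, b25=0, b26=1, b27=0, b28=1, b29=0, b30=1, b31=0.
p1 = XOR of data positions {3,5,7,9,11,13,15,17,19,21,23,25,27,29,31} = 1⊕0⊕0⊕0⊕1⊕0⊕0⊕0⊕0⊕1⊕0⊕0⊕0⊕0⊕0 = 1
p2 = XOR of data positions {3,6,7,10,11,14,15,18,19,22,23,26,27,30,31} = 1⊕0⊕0⊕1⊕1⊕1⊕0⊕0⊕0⊕1⊕0⊕1⊕0⊕1⊕0 = 1
p4 = XOR of data positions {5,6,7,12,13,14,15,20,21,22,23,28,29,30,31} = 0⊕0⊕0⊕0⊕0⊕1⊕0⊕1⊕1⊕1⊕0⊕1⊕0⊕1⊕0 = 0
p8 = XOR of data positions {9,10,11,12,13,14,15,24,25,26,27,28,29,30,31} = 0⊕1⊕1⊕0⊕0⊕1⊕0⊕1⊕0⊕1⊕0⊕1⊕0⊕1⊕0 = 1
p16 = XOR of data positions {17,18,19,20,21,22,23,24,25,26,27,28,29,30,31} = 0⊕0⊕0⊕1⊕1⊕1⊕0⊕1⊕0⊕1⊕0⊕1⊕0⊕1⊕0 = 1
Parity bits p1,p2,p4,p8,p16 = 11011

11011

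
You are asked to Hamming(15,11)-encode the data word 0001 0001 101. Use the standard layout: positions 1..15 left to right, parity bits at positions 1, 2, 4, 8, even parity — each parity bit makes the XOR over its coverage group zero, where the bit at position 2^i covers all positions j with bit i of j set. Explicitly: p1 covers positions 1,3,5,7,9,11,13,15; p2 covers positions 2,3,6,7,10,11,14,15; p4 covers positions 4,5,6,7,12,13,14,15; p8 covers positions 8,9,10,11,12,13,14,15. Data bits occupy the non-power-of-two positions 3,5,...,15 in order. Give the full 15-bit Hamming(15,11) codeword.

100000110001101

Place data bits at non-power-of-two positions: b3=0, b5=0, b6=0, b7=1, b9=0, b10=0, b11=0, b12=1, b13=1, b14=0, b15=1.
p1 = XOR of data positions {3,5,7,9,11,13,15} = 0⊕0⊕1⊕0⊕0⊕1⊕1 = 1
p2 = XOR of data positions {3,6,7,10,11,14,15} = 0⊕0⊕1⊕0⊕0⊕0⊕1 = 0
p4 = XOR of data positions {5,6,7,12,13,14,15} = 0⊕0⊕1⊕1⊕1⊕0⊕1 = 0
p8 = XOR of data positions {9,10,11,12,13,14,15} = 0⊕0⊕0⊕1⊕1⊕0⊕1 = 1
Codeword b1..b15 = 100000110001101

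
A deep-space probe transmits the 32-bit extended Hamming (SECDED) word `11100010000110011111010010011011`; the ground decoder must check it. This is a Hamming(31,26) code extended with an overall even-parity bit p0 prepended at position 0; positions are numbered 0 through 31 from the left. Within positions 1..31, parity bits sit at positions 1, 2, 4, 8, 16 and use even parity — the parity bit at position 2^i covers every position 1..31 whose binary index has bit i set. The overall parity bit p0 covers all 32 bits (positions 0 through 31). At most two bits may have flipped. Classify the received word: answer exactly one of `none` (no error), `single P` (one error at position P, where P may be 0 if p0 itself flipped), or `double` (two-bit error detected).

single 6

s1: b1⊕b3⊕b5⊕b7⊕b9⊕b11⊕b13⊕b15⊕b17⊕b19⊕b21⊕b23⊕b25⊕b27⊕b29⊕b31 = 1⊕0⊕0⊕0⊕0⊕1⊕0⊕1⊕1⊕1⊕1⊕0⊕0⊕1⊕0⊕1 = 0
s2: b2⊕b3⊕b6⊕b7⊕b10⊕b11⊕b14⊕b15⊕b18⊕b19⊕b22⊕b23⊕b26⊕b27⊕b30⊕b31 = 1⊕0⊕1⊕0⊕0⊕1⊕0⊕1⊕1⊕1⊕0⊕0⊕0⊕1⊕1⊕1 = 1
s4: b4⊕b5⊕b6⊕b7⊕b12⊕b13⊕b14⊕b15⊕b20⊕b21⊕b22⊕b23⊕b28⊕b29⊕b30⊕b31 = 0⊕0⊕1⊕0⊕1⊕0⊕0⊕1⊕0⊕1⊕0⊕0⊕1⊕0⊕1⊕1 = 1
s8: b8⊕b9⊕b10⊕b11⊕b12⊕b13⊕b14⊕b15⊕b24⊕b25⊕b26⊕b27⊕b28⊕b29⊕b30⊕b31 = 0⊕0⊕0⊕1⊕1⊕0⊕0⊕1⊕1⊕0⊕0⊕1⊕1⊕0⊕1⊕1 = 0
s16: b16⊕b17⊕b18⊕b19⊕b20⊕b21⊕b22⊕b23⊕b24⊕b25⊕b26⊕b27⊕b28⊕b29⊕b30⊕b31 = 1⊕1⊕1⊕1⊕0⊕1⊕0⊕0⊕1⊕0⊕0⊕1⊕1⊕0⊕1⊕1 = 0
Syndrome (s16...s1) = 00110 → position 6.
Overall parity (XOR of all 32 bits, including p0): 1⊕1⊕1⊕0⊕0⊕0⊕1⊕0⊕0⊕0⊕0⊕1⊕1⊕0⊕0⊕1⊕1⊕1⊕1⊕1⊕0⊕1⊕0⊕0⊕1⊕0⊕0⊕1⊕1⊕0⊕1⊕1 = 1
Overall=1, syndrome position=6 → single-bit error at position 6.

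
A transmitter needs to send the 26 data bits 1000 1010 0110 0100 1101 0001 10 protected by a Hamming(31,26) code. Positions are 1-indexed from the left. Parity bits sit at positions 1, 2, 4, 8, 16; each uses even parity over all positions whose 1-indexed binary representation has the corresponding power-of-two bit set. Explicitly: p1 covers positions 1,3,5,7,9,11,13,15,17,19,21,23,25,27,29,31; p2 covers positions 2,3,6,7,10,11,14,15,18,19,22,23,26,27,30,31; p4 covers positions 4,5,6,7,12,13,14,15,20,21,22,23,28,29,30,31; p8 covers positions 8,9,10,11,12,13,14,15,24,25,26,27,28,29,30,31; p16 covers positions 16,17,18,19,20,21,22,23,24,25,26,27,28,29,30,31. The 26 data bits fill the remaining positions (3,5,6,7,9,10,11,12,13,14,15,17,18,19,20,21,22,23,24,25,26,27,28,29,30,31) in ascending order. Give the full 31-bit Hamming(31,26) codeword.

Place data bits at non-power-of-two positions: b3=1, b5=0, b6=0, b7=0, b9=1, b10=0, b11=1, b12=0, b13=0, b14=1, b15=1, b17=0, b18=0, b19=1, b20=0, b21=0, b22=1, b23=1, b24=0, b25=1, b26=0, b27=0, b28=0, b29=1, b30=1, b31=0.
p1 = XOR of data positions {3,5,7,9,11,13,15,17,19,21,23,25,27,29,31} = 1⊕0⊕0⊕1⊕1⊕0⊕1⊕0⊕1⊕0⊕1⊕1⊕0⊕1⊕0 = 0
p2 = XOR of data positions {3,6,7,10,11,14,15,18,19,22,23,26,27,30,31} = 1⊕0⊕0⊕0⊕1⊕1⊕1⊕0⊕1⊕1⊕1⊕0⊕0⊕1⊕0 = 0
p4 = XOR of data positions {5,6,7,12,13,14,15,20,21,22,23,28,29,30,31} = 0⊕0⊕0⊕0⊕0⊕1⊕1⊕0⊕0⊕1⊕1⊕0⊕1⊕1⊕0 = 0
p8 = XOR of data positions {9,10,11,12,13,14,15,24,25,26,27,28,29,30,31} = 1⊕0⊕1⊕0⊕0⊕1⊕1⊕0⊕1⊕0⊕0⊕0⊕1⊕1⊕0 = 1
p16 = XOR of data positions {17,18,19,20,21,22,23,24,25,26,27,28,29,30,31} = 0⊕0⊕1⊕0⊕0⊕1⊕1⊕0⊕1⊕0⊕0⊕0⊕1⊕1⊕0 = 0
Codeword b1..b31 = 0010000110100110001001101000110

0010000110100110001001101000110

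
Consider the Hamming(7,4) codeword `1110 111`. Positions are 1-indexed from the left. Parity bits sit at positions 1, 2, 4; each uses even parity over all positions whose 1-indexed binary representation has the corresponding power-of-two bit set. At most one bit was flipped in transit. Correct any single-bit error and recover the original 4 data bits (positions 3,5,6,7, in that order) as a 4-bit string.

s1: b1⊕b3⊕b5⊕b7 = 1⊕1⊕1⊕1 = 0
s2: b2⊕b3⊕b6⊕b7 = 1⊕1⊕1⊕1 = 0
s4: b4⊕b5⊕b6⊕b7 = 0⊕1⊕1⊕1 = 1
Syndrome (s4...s1) = 100 → position 4.
Flip bit 4: corrected codeword = 1111111
Data bits at positions 3,5,6,7: 1111

1111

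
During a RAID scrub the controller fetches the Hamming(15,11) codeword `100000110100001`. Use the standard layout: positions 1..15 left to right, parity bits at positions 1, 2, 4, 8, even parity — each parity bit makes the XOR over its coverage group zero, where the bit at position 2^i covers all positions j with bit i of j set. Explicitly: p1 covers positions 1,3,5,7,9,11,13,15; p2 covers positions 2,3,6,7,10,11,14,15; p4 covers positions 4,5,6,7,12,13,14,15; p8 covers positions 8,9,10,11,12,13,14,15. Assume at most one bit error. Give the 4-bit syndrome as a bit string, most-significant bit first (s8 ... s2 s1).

1011

s1: b1⊕b3⊕b5⊕b7⊕b9⊕b11⊕b13⊕b15 = 1⊕0⊕0⊕1⊕0⊕0⊕0⊕1 = 1
s2: b2⊕b3⊕b6⊕b7⊕b10⊕b11⊕b14⊕b15 = 0⊕0⊕0⊕1⊕1⊕0⊕0⊕1 = 1
s4: b4⊕b5⊕b6⊕b7⊕b12⊕b13⊕b14⊕b15 = 0⊕0⊕0⊕1⊕0⊕0⊕0⊕1 = 0
s8: b8⊕b9⊕b10⊕b11⊕b12⊕b13⊕b14⊕b15 = 1⊕0⊕1⊕0⊕0⊕0⊕0⊕1 = 1
Syndrome (s8...s1) = 1011 → position 11.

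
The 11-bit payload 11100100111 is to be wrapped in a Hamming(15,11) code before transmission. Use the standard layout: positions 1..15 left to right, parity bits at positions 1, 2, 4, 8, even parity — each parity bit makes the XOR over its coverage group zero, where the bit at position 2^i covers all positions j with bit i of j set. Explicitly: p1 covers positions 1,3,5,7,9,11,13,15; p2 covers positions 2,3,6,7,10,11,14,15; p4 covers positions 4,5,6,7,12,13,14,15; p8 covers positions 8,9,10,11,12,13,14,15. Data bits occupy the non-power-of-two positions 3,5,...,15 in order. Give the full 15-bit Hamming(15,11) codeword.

Place data bits at non-power-of-two positions: b3=1, b5=1, b6=1, b7=0, b9=0, b10=1, b11=0, b12=0, b13=1, b14=1, b15=1.
p1 = XOR of data positions {3,5,7,9,11,13,15} = 1⊕1⊕0⊕0⊕0⊕1⊕1 = 0
p2 = XOR of data positions {3,6,7,10,11,14,15} = 1⊕1⊕0⊕1⊕0⊕1⊕1 = 1
p4 = XOR of data positions {5,6,7,12,13,14,15} = 1⊕1⊕0⊕0⊕1⊕1⊕1 = 1
p8 = XOR of data positions {9,10,11,12,13,14,15} = 0⊕1⊕0⊕0⊕1⊕1⊕1 = 0
Codeword b1..b15 = 011111000100111

011111000100111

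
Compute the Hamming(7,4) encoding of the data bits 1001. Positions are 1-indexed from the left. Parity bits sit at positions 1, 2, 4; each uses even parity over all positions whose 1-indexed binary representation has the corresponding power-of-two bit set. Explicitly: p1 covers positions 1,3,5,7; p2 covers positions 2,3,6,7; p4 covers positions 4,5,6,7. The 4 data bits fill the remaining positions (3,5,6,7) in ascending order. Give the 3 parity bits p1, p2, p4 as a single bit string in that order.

Place data bits at non-power-of-two positions: b3=1, b5=0, b6=0, b7=1.
p1 = XOR of data positions {3,5,7} = 1⊕0⊕1 = 0
p2 = XOR of data positions {3,6,7} = 1⊕0⊕1 = 0
p4 = XOR of data positions {5,6,7} = 0⊕0⊕1 = 1
Parity bits p1,p2,p4 = 001

001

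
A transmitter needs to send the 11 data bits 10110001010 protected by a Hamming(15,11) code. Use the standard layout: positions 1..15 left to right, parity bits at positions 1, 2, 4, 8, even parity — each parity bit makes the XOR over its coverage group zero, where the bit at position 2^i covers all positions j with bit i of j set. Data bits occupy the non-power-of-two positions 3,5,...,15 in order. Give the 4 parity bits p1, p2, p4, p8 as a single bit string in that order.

0000

Place data bits at non-power-of-two positions: b3=1, b5=0, b6=1, b7=1, b9=0, b10=0, b11=0, b12=1, b13=0, b14=1, b15=0.
p1 = XOR of data positions {3,5,7,9,11,13,15} = 1⊕0⊕1⊕0⊕0⊕0⊕0 = 0
p2 = XOR of data positions {3,6,7,10,11,14,15} = 1⊕1⊕1⊕0⊕0⊕1⊕0 = 0
p4 = XOR of data positions {5,6,7,12,13,14,15} = 0⊕1⊕1⊕1⊕0⊕1⊕0 = 0
p8 = XOR of data positions {9,10,11,12,13,14,15} = 0⊕0⊕0⊕1⊕0⊕1⊕0 = 0
Parity bits p1,p2,p4,p8 = 0000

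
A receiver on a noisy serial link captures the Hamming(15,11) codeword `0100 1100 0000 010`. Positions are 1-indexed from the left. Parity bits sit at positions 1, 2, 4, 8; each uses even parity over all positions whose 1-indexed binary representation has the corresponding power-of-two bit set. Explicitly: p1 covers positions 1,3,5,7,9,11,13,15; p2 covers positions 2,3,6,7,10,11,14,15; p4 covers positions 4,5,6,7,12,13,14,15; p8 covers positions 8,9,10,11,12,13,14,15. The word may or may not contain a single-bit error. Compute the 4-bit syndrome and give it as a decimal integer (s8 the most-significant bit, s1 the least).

s1: b1⊕b3⊕b5⊕b7⊕b9⊕b11⊕b13⊕b15 = 0⊕0⊕1⊕0⊕0⊕0⊕0⊕0 = 1
s2: b2⊕b3⊕b6⊕b7⊕b10⊕b11⊕b14⊕b15 = 1⊕0⊕1⊕0⊕0⊕0⊕1⊕0 = 1
s4: b4⊕b5⊕b6⊕b7⊕b12⊕b13⊕b14⊕b15 = 0⊕1⊕1⊕0⊕0⊕0⊕1⊕0 = 1
s8: b8⊕b9⊕b10⊕b11⊕b12⊕b13⊕b14⊕b15 = 0⊕0⊕0⊕0⊕0⊕0⊕1⊕0 = 1
Syndrome (s8...s1) = 1111 → position 15.

15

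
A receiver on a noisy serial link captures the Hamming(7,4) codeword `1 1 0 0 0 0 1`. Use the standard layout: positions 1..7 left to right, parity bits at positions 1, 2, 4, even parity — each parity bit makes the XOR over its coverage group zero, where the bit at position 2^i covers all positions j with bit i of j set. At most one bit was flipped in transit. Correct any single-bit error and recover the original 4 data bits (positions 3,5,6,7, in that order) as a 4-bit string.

s1: b1⊕b3⊕b5⊕b7 = 1⊕0⊕0⊕1 = 0
s2: b2⊕b3⊕b6⊕b7 = 1⊕0⊕0⊕1 = 0
s4: b4⊕b5⊕b6⊕b7 = 0⊕0⊕0⊕1 = 1
Syndrome (s4...s1) = 100 → position 4.
Flip bit 4: corrected codeword = 1101001
Data bits at positions 3,5,6,7: 0001

0001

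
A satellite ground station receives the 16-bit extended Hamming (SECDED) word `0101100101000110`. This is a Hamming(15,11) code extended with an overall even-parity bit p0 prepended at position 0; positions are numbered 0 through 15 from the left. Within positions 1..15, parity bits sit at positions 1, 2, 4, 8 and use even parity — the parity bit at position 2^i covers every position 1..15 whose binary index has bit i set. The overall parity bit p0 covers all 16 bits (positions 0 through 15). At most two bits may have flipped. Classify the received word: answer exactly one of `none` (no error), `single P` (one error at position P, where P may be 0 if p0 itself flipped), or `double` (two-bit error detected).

s1: b1⊕b3⊕b5⊕b7⊕b9⊕b11⊕b13⊕b15 = 1⊕1⊕0⊕1⊕1⊕0⊕1⊕0 = 1
s2: b2⊕b3⊕b6⊕b7⊕b10⊕b11⊕b14⊕b15 = 0⊕1⊕0⊕1⊕0⊕0⊕1⊕0 = 1
s4: b4⊕b5⊕b6⊕b7⊕b12⊕b13⊕b14⊕b15 = 1⊕0⊕0⊕1⊕0⊕1⊕1⊕0 = 0
s8: b8⊕b9⊕b10⊕b11⊕b12⊕b13⊕b14⊕b15 = 0⊕1⊕0⊕0⊕0⊕1⊕1⊕0 = 1
Syndrome (s8...s1) = 1011 → position 11.
Overall parity (XOR of all 16 bits, including p0): 0⊕1⊕0⊕1⊕1⊕0⊕0⊕1⊕0⊕1⊕0⊕0⊕0⊕1⊕1⊕0 = 1
Overall=1, syndrome position=11 → single-bit error at position 11.

single 11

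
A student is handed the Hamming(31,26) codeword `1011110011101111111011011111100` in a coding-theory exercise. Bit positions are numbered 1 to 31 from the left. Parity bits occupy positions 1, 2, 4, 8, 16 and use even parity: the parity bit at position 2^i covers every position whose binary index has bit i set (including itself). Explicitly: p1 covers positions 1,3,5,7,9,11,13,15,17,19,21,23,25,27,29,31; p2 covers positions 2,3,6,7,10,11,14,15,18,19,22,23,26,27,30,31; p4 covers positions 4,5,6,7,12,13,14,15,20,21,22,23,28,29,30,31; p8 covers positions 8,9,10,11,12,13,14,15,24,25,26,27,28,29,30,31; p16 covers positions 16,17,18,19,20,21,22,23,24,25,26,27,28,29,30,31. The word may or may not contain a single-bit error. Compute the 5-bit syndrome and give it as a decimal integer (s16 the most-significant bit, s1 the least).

s1: b1⊕b3⊕b5⊕b7⊕b9⊕b11⊕b13⊕b15⊕b17⊕b19⊕b21⊕b23⊕b25⊕b27⊕b29⊕b31 = 1⊕1⊕1⊕0⊕1⊕1⊕1⊕1⊕1⊕1⊕1⊕0⊕1⊕1⊕1⊕0 = 1
s2: b2⊕b3⊕b6⊕b7⊕b10⊕b11⊕b14⊕b15⊕b18⊕b19⊕b22⊕b23⊕b26⊕b27⊕b30⊕b31 = 0⊕1⊕1⊕0⊕1⊕1⊕1⊕1⊕1⊕1⊕1⊕0⊕1⊕1⊕0⊕0 = 1
s4: b4⊕b5⊕b6⊕b7⊕b12⊕b13⊕b14⊕b15⊕b20⊕b21⊕b22⊕b23⊕b28⊕b29⊕b30⊕b31 = 1⊕1⊕1⊕0⊕0⊕1⊕1⊕1⊕0⊕1⊕1⊕0⊕1⊕1⊕0⊕0 = 0
s8: b8⊕b9⊕b10⊕b11⊕b12⊕b13⊕b14⊕b15⊕b24⊕b25⊕b26⊕b27⊕b28⊕b29⊕b30⊕b31 = 0⊕1⊕1⊕1⊕0⊕1⊕1⊕1⊕1⊕1⊕1⊕1⊕1⊕1⊕0⊕0 = 0
s16: b16⊕b17⊕b18⊕b19⊕b20⊕b21⊕b22⊕b23⊕b24⊕b25⊕b26⊕b27⊕b28⊕b29⊕b30⊕b31 = 1⊕1⊕1⊕1⊕0⊕1⊕1⊕0⊕1⊕1⊕1⊕1⊕1⊕1⊕0⊕0 = 0
Syndrome (s16...s1) = 00011 → position 3.

3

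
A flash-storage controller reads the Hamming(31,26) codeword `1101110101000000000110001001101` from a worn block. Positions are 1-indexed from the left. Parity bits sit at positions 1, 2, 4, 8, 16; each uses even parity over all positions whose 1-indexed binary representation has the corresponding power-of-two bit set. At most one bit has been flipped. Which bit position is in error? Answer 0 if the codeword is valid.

0

s1: b1⊕b3⊕b5⊕b7⊕b9⊕b11⊕b13⊕b15⊕b17⊕b19⊕b21⊕b23⊕b25⊕b27⊕b29⊕b31 = 1⊕0⊕1⊕0⊕0⊕0⊕0⊕0⊕0⊕0⊕1⊕0⊕1⊕0⊕1⊕1 = 0
s2: b2⊕b3⊕b6⊕b7⊕b10⊕b11⊕b14⊕b15⊕b18⊕b19⊕b22⊕b23⊕b26⊕b27⊕b30⊕b31 = 1⊕0⊕1⊕0⊕1⊕0⊕0⊕0⊕0⊕0⊕0⊕0⊕0⊕0⊕0⊕1 = 0
s4: b4⊕b5⊕b6⊕b7⊕b12⊕b13⊕b14⊕b15⊕b20⊕b21⊕b22⊕b23⊕b28⊕b29⊕b30⊕b31 = 1⊕1⊕1⊕0⊕0⊕0⊕0⊕0⊕1⊕1⊕0⊕0⊕1⊕1⊕0⊕1 = 0
s8: b8⊕b9⊕b10⊕b11⊕b12⊕b13⊕b14⊕b15⊕b24⊕b25⊕b26⊕b27⊕b28⊕b29⊕b30⊕b31 = 1⊕0⊕1⊕0⊕0⊕0⊕0⊕0⊕0⊕1⊕0⊕0⊕1⊕1⊕0⊕1 = 0
s16: b16⊕b17⊕b18⊕b19⊕b20⊕b21⊕b22⊕b23⊕b24⊕b25⊕b26⊕b27⊕b28⊕b29⊕b30⊕b31 = 0⊕0⊕0⊕0⊕1⊕1⊕0⊕0⊕0⊕1⊕0⊕0⊕1⊕1⊕0⊕1 = 0
Syndrome (s16...s1) = 00000 → position 0 (no error).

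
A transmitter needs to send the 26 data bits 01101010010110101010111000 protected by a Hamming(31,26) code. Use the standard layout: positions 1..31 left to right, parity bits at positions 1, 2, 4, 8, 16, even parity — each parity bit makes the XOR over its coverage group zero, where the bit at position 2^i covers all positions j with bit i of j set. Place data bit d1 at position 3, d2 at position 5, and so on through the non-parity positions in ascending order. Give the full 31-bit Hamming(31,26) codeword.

Place data bits at non-power-of-two positions: b3=0, b5=1, b6=1, b7=0, b9=1, b10=0, b11=1, b12=0, b13=0, b14=1, b15=0, b17=1, b18=1, b19=0, b20=1, b21=0, b22=1, b23=0, b24=1, b25=0, b26=1, b27=1, b28=1, b29=0, b30=0, b31=0.
p1 = XOR of data positions {3,5,7,9,11,13,15,17,19,21,23,25,27,29,31} = 0⊕1⊕0⊕1⊕1⊕0⊕0⊕1⊕0⊕0⊕0⊕0⊕1⊕0⊕0 = 1
p2 = XOR of data positions {3,6,7,10,11,14,15,18,19,22,23,26,27,30,31} = 0⊕1⊕0⊕0⊕1⊕1⊕0⊕1⊕0⊕1⊕0⊕1⊕1⊕0⊕0 = 1
p4 = XOR of data positions {5,6,7,12,13,14,15,20,21,22,23,28,29,30,31} = 1⊕1⊕0⊕0⊕0⊕1⊕0⊕1⊕0⊕1⊕0⊕1⊕0⊕0⊕0 = 0
p8 = XOR of data positions {9,10,11,12,13,14,15,24,25,26,27,28,29,30,31} = 1⊕0⊕1⊕0⊕0⊕1⊕0⊕1⊕0⊕1⊕1⊕1⊕0⊕0⊕0 = 1
p16 = XOR of data positions {17,18,19,20,21,22,23,24,25,26,27,28,29,30,31} = 1⊕1⊕0⊕1⊕0⊕1⊕0⊕1⊕0⊕1⊕1⊕1⊕0⊕0⊕0 = 0
Codeword b1..b31 = 1100110110100100110101010111000

1100110110100100110101010111000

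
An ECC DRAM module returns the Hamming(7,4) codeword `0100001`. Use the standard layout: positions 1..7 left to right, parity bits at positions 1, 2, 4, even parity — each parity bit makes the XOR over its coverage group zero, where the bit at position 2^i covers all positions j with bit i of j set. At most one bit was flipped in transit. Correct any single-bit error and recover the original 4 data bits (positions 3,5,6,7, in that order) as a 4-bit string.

0101

s1: b1⊕b3⊕b5⊕b7 = 0⊕0⊕0⊕1 = 1
s2: b2⊕b3⊕b6⊕b7 = 1⊕0⊕0⊕1 = 0
s4: b4⊕b5⊕b6⊕b7 = 0⊕0⊕0⊕1 = 1
Syndrome (s4...s1) = 101 → position 5.
Flip bit 5: corrected codeword = 0100101
Data bits at positions 3,5,6,7: 0101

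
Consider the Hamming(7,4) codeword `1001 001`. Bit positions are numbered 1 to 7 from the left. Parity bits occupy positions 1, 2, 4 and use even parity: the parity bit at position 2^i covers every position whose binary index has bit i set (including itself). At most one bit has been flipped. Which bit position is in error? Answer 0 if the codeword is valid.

2

s1: b1⊕b3⊕b5⊕b7 = 1⊕0⊕0⊕1 = 0
s2: b2⊕b3⊕b6⊕b7 = 0⊕0⊕0⊕1 = 1
s4: b4⊕b5⊕b6⊕b7 = 1⊕0⊕0⊕1 = 0
Syndrome (s4...s1) = 010 → position 2.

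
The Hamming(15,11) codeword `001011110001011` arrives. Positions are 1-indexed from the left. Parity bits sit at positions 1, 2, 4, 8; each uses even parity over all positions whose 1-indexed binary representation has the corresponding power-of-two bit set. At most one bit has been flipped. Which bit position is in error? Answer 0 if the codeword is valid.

s1: b1⊕b3⊕b5⊕b7⊕b9⊕b11⊕b13⊕b15 = 0⊕1⊕1⊕1⊕0⊕0⊕0⊕1 = 0
s2: b2⊕b3⊕b6⊕b7⊕b10⊕b11⊕b14⊕b15 = 0⊕1⊕1⊕1⊕0⊕0⊕1⊕1 = 1
s4: b4⊕b5⊕b6⊕b7⊕b12⊕b13⊕b14⊕b15 = 0⊕1⊕1⊕1⊕1⊕0⊕1⊕1 = 0
s8: b8⊕b9⊕b10⊕b11⊕b12⊕b13⊕b14⊕b15 = 1⊕0⊕0⊕0⊕1⊕0⊕1⊕1 = 0
Syndrome (s8...s1) = 0010 → position 2.

2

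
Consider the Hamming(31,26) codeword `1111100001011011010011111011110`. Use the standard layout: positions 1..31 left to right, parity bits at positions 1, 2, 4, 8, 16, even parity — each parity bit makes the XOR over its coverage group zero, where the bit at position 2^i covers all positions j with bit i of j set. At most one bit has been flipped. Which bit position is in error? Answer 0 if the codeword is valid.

22

s1: b1⊕b3⊕b5⊕b7⊕b9⊕b11⊕b13⊕b15⊕b17⊕b19⊕b21⊕b23⊕b25⊕b27⊕b29⊕b31 = 1⊕1⊕1⊕0⊕0⊕0⊕1⊕1⊕0⊕0⊕1⊕1⊕1⊕1⊕1⊕0 = 0
s2: b2⊕b3⊕b6⊕b7⊕b10⊕b11⊕b14⊕b15⊕b18⊕b19⊕b22⊕b23⊕b26⊕b27⊕b30⊕b31 = 1⊕1⊕0⊕0⊕1⊕0⊕0⊕1⊕1⊕0⊕1⊕1⊕0⊕1⊕1⊕0 = 1
s4: b4⊕b5⊕b6⊕b7⊕b12⊕b13⊕b14⊕b15⊕b20⊕b21⊕b22⊕b23⊕b28⊕b29⊕b30⊕b31 = 1⊕1⊕0⊕0⊕1⊕1⊕0⊕1⊕0⊕1⊕1⊕1⊕1⊕1⊕1⊕0 = 1
s8: b8⊕b9⊕b10⊕b11⊕b12⊕b13⊕b14⊕b15⊕b24⊕b25⊕b26⊕b27⊕b28⊕b29⊕b30⊕b31 = 0⊕0⊕1⊕0⊕1⊕1⊕0⊕1⊕1⊕1⊕0⊕1⊕1⊕1⊕1⊕0 = 0
s16: b16⊕b17⊕b18⊕b19⊕b20⊕b21⊕b22⊕b23⊕b24⊕b25⊕b26⊕b27⊕b28⊕b29⊕b30⊕b31 = 1⊕0⊕1⊕0⊕0⊕1⊕1⊕1⊕1⊕1⊕0⊕1⊕1⊕1⊕1⊕0 = 1
Syndrome (s16...s1) = 10110 → position 22.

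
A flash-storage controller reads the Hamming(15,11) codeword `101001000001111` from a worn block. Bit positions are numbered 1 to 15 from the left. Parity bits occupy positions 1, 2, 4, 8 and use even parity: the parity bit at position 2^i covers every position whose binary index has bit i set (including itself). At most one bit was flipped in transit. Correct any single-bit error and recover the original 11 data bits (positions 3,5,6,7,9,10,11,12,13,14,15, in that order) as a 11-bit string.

s1: b1⊕b3⊕b5⊕b7⊕b9⊕b11⊕b13⊕b15 = 1⊕1⊕0⊕0⊕0⊕0⊕1⊕1 = 0
s2: b2⊕b3⊕b6⊕b7⊕b10⊕b11⊕b14⊕b15 = 0⊕1⊕1⊕0⊕0⊕0⊕1⊕1 = 0
s4: b4⊕b5⊕b6⊕b7⊕b12⊕b13⊕b14⊕b15 = 0⊕0⊕1⊕0⊕1⊕1⊕1⊕1 = 1
s8: b8⊕b9⊕b10⊕b11⊕b12⊕b13⊕b14⊕b15 = 0⊕0⊕0⊕0⊕1⊕1⊕1⊕1 = 0
Syndrome (s8...s1) = 0100 → position 4.
Flip bit 4: corrected codeword = 101101000001111
Data bits at positions 3,5,6,7,9,10,11,12,13,14,15: 10100001111

10100001111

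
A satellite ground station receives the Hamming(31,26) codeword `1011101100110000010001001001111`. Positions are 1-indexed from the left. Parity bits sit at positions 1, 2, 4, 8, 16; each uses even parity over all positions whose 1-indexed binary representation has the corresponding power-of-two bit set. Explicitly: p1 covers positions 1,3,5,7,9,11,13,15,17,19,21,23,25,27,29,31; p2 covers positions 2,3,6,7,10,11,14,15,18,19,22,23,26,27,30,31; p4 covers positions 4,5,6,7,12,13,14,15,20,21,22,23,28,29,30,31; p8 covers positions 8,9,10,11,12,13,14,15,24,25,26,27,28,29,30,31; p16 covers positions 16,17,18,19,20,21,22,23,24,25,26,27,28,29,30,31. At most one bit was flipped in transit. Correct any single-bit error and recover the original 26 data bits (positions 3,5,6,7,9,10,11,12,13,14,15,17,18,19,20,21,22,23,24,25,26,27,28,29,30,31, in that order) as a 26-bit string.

s1: b1⊕b3⊕b5⊕b7⊕b9⊕b11⊕b13⊕b15⊕b17⊕b19⊕b21⊕b23⊕b25⊕b27⊕b29⊕b31 = 1⊕1⊕1⊕1⊕0⊕1⊕0⊕0⊕0⊕0⊕0⊕0⊕1⊕0⊕1⊕1 = 0
s2: b2⊕b3⊕b6⊕b7⊕b10⊕b11⊕b14⊕b15⊕b18⊕b19⊕b22⊕b23⊕b26⊕b27⊕b30⊕b31 = 0⊕1⊕0⊕1⊕0⊕1⊕0⊕0⊕1⊕0⊕1⊕0⊕0⊕0⊕1⊕1 = 1
s4: b4⊕b5⊕b6⊕b7⊕b12⊕b13⊕b14⊕b15⊕b20⊕b21⊕b22⊕b23⊕b28⊕b29⊕b30⊕b31 = 1⊕1⊕0⊕1⊕1⊕0⊕0⊕0⊕0⊕0⊕1⊕0⊕1⊕1⊕1⊕1 = 1
s8: b8⊕b9⊕b10⊕b11⊕b12⊕b13⊕b14⊕b15⊕b24⊕b25⊕b26⊕b27⊕b28⊕b29⊕b30⊕b31 = 1⊕0⊕0⊕1⊕1⊕0⊕0⊕0⊕0⊕1⊕0⊕0⊕1⊕1⊕1⊕1 = 0
s16: b16⊕b17⊕b18⊕b19⊕b20⊕b21⊕b22⊕b23⊕b24⊕b25⊕b26⊕b27⊕b28⊕b29⊕b30⊕b31 = 0⊕0⊕1⊕0⊕0⊕0⊕1⊕0⊕0⊕1⊕0⊕0⊕1⊕1⊕1⊕1 = 1
Syndrome (s16...s1) = 10110 → position 22.
Flip bit 22: corrected codeword = 1011101100110000010000001001111
Data bits at positions 3,5,6,7,9,10,11,12,13,14,15,17,18,19,20,21,22,23,24,25,26,27,28,29,30,31: 11010011000010000001001111

11010011000010000001001111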